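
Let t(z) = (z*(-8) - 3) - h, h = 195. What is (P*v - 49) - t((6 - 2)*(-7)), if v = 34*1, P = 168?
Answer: 5637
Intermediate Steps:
v = 34
t(z) = -198 - 8*z (t(z) = (z*(-8) - 3) - 1*195 = (-8*z - 3) - 195 = (-3 - 8*z) - 195 = -198 - 8*z)
(P*v - 49) - t((6 - 2)*(-7)) = (168*34 - 49) - (-198 - 8*(6 - 2)*(-7)) = (5712 - 49) - (-198 - 32*(-7)) = 5663 - (-198 - 8*(-28)) = 5663 - (-198 + 224) = 5663 - 1*26 = 5663 - 26 = 5637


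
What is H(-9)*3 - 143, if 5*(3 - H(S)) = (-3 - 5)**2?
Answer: -862/5 ≈ -172.40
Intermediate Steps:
H(S) = -49/5 (H(S) = 3 - (-3 - 5)**2/5 = 3 - 1/5*(-8)**2 = 3 - 1/5*64 = 3 - 64/5 = -49/5)
H(-9)*3 - 143 = -49/5*3 - 143 = -147/5 - 143 = -862/5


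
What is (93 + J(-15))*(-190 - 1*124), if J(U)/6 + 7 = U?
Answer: 12246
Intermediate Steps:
J(U) = -42 + 6*U
(93 + J(-15))*(-190 - 1*124) = (93 + (-42 + 6*(-15)))*(-190 - 1*124) = (93 + (-42 - 90))*(-190 - 124) = (93 - 132)*(-314) = -39*(-314) = 12246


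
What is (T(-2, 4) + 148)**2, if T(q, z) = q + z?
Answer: 22500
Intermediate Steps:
(T(-2, 4) + 148)**2 = ((-2 + 4) + 148)**2 = (2 + 148)**2 = 150**2 = 22500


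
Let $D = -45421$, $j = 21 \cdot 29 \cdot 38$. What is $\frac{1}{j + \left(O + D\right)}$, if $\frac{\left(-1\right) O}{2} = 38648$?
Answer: $- \frac{1}{99575} \approx -1.0043 \cdot 10^{-5}$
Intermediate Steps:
$O = -77296$ ($O = \left(-2\right) 38648 = -77296$)
$j = 23142$ ($j = 609 \cdot 38 = 23142$)
$\frac{1}{j + \left(O + D\right)} = \frac{1}{23142 - 122717} = \frac{1}{-99575} = - \frac{1}{99575}$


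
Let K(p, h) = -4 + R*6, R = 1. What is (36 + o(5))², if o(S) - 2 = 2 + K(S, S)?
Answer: 1764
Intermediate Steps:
K(p, h) = 2 (K(p, h) = -4 + 1*6 = -4 + 6 = 2)
o(S) = 6 (o(S) = 2 + (2 + 2) = 2 + 4 = 6)
(36 + o(5))² = (36 + 6)² = 42² = 1764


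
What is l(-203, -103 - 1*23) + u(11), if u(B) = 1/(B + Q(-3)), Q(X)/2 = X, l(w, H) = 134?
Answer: 671/5 ≈ 134.20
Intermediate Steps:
Q(X) = 2*X
u(B) = 1/(-6 + B) (u(B) = 1/(B + 2*(-3)) = 1/(B - 6) = 1/(-6 + B))
l(-203, -103 - 1*23) + u(11) = 134 + 1/(-6 + 11) = 134 + 1/5 = 134 + ⅕ = 671/5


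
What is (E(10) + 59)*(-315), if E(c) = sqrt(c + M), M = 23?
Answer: -18585 - 315*sqrt(33) ≈ -20395.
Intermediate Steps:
E(c) = sqrt(23 + c) (E(c) = sqrt(c + 23) = sqrt(23 + c))
(E(10) + 59)*(-315) = (sqrt(23 + 10) + 59)*(-315) = (sqrt(33) + 59)*(-315) = (59 + sqrt(33))*(-315) = -18585 - 315*sqrt(33)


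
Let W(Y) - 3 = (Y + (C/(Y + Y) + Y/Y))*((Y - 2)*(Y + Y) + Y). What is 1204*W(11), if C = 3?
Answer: 3057558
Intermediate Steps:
W(Y) = 3 + (Y + 2*Y*(-2 + Y))*(1 + Y + 3/(2*Y)) (W(Y) = 3 + (Y + (3/(Y + Y) + Y/Y))*((Y - 2)*(Y + Y) + Y) = 3 + (Y + (3/((2*Y)) + 1))*((-2 + Y)*(2*Y) + Y) = 3 + (Y + (3*(1/(2*Y)) + 1))*(2*Y*(-2 + Y) + Y) = 3 + (Y + (3/(2*Y) + 1))*(Y + 2*Y*(-2 + Y)) = 3 + (Y + (1 + 3/(2*Y)))*(Y + 2*Y*(-2 + Y)) = 3 + (1 + Y + 3/(2*Y))*(Y + 2*Y*(-2 + Y)) = 3 + (Y + 2*Y*(-2 + Y))*(1 + Y + 3/(2*Y)))
1204*W(11) = 1204*(-3/2 - 1*11**2 + 2*11**3) = 1204*(-3/2 - 1*121 + 2*1331) = 1204*(-3/2 - 121 + 2662) = 1204*(5079/2) = 3057558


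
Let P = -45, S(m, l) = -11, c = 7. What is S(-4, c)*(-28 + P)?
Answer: 803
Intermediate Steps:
S(-4, c)*(-28 + P) = -11*(-28 - 45) = -11*(-73) = 803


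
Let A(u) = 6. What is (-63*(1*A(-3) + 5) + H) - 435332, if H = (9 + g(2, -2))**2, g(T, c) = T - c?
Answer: -435856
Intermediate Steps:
H = 169 (H = (9 + (2 - 1*(-2)))**2 = (9 + (2 + 2))**2 = (9 + 4)**2 = 13**2 = 169)
(-63*(1*A(-3) + 5) + H) - 435332 = (-63*(1*6 + 5) + 169) - 435332 = (-63*(6 + 5) + 169) - 435332 = (-63*11 + 169) - 435332 = (-693 + 169) - 435332 = -524 - 435332 = -435856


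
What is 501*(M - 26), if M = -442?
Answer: -234468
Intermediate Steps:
501*(M - 26) = 501*(-442 - 26) = 501*(-468) = -234468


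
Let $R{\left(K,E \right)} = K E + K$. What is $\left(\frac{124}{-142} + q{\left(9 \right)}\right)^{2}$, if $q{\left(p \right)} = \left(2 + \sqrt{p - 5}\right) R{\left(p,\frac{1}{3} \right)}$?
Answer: $\frac{11195716}{5041} \approx 2220.9$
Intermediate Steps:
$R{\left(K,E \right)} = K + E K$ ($R{\left(K,E \right)} = E K + K = K + E K$)
$q{\left(p \right)} = \frac{4 p \left(2 + \sqrt{-5 + p}\right)}{3}$ ($q{\left(p \right)} = \left(2 + \sqrt{p - 5}\right) p \left(1 + \frac{1}{3}\right) = \left(2 + \sqrt{-5 + p}\right) p \left(1 + \frac{1}{3}\right) = \left(2 + \sqrt{-5 + p}\right) p \frac{4}{3} = \left(2 + \sqrt{-5 + p}\right) \frac{4 p}{3} = \frac{4 p \left(2 + \sqrt{-5 + p}\right)}{3}$)
$\left(\frac{124}{-142} + q{\left(9 \right)}\right)^{2} = \left(\frac{124}{-142} + \frac{4}{3} \cdot 9 \left(2 + \sqrt{-5 + 9}\right)\right)^{2} = \left(124 \left(- \frac{1}{142}\right) + \frac{4}{3} \cdot 9 \left(2 + \sqrt{4}\right)\right)^{2} = \left(- \frac{62}{71} + \frac{4}{3} \cdot 9 \left(2 + 2\right)\right)^{2} = \left(- \frac{62}{71} + \frac{4}{3} \cdot 9 \cdot 4\right)^{2} = \left(- \frac{62}{71} + 48\right)^{2} = \left(\frac{3346}{71}\right)^{2} = \frac{11195716}{5041}$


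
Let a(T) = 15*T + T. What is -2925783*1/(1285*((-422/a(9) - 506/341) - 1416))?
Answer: 6530347656/4073919025 ≈ 1.6030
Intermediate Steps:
a(T) = 16*T
-2925783*1/(1285*((-422/a(9) - 506/341) - 1416)) = -2925783*1/(1285*((-422/(16*9) - 506/341) - 1416)) = -2925783*1/(1285*((-422/144 - 506*1/341) - 1416)) = -2925783*1/(1285*((-422*1/144 - 46/31) - 1416)) = -2925783*1/(1285*((-211/72 - 46/31) - 1416)) = -2925783*1/(1285*(-9853/2232 - 1416)) = -2925783/(1285*(-3170365/2232)) = -2925783/(-4073919025/2232) = -2925783*(-2232/4073919025) = 6530347656/4073919025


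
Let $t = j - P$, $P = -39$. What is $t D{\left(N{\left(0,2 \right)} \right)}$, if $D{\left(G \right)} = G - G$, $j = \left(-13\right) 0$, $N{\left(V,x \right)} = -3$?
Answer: $0$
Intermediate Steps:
$j = 0$
$D{\left(G \right)} = 0$
$t = 39$ ($t = 0 - -39 = 0 + 39 = 39$)
$t D{\left(N{\left(0,2 \right)} \right)} = 39 \cdot 0 = 0$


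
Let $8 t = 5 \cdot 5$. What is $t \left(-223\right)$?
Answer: $- \frac{5575}{8} \approx -696.88$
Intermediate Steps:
$t = \frac{25}{8}$ ($t = \frac{5 \cdot 5}{8} = \frac{1}{8} \cdot 25 = \frac{25}{8} \approx 3.125$)
$t \left(-223\right) = \frac{25}{8} \left(-223\right) = - \frac{5575}{8}$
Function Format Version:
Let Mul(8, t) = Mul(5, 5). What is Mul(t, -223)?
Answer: Rational(-5575, 8) ≈ -696.88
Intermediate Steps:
t = Rational(25, 8) (t = Mul(Rational(1, 8), Mul(5, 5)) = Mul(Rational(1, 8), 25) = Rational(25, 8) ≈ 3.1250)
Mul(t, -223) = Mul(Rational(25, 8), -223) = Rational(-5575, 8)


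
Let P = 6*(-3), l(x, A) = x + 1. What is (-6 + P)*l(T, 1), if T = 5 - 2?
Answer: -96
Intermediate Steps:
T = 3
l(x, A) = 1 + x
P = -18
(-6 + P)*l(T, 1) = (-6 - 18)*(1 + 3) = -24*4 = -96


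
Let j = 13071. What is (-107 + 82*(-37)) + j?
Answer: 9930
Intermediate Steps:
(-107 + 82*(-37)) + j = (-107 + 82*(-37)) + 13071 = (-107 - 3034) + 13071 = -3141 + 13071 = 9930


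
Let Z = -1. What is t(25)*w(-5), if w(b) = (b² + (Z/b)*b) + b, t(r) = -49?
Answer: -931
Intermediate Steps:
w(b) = -1 + b + b² (w(b) = (b² + (-1/b)*b) + b = (b² - 1) + b = (-1 + b²) + b = -1 + b + b²)
t(25)*w(-5) = -49*(-1 - 5 + (-5)²) = -49*(-1 - 5 + 25) = -49*19 = -931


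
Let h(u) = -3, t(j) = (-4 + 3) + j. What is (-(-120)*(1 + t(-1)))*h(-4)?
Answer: 360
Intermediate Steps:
t(j) = -1 + j
(-(-120)*(1 + t(-1)))*h(-4) = -(-120)*(1 + (-1 - 1))*(-3) = -(-120)*(1 - 2)*(-3) = -(-120)*(-1)*(-3) = -24*5*(-3) = -120*(-3) = 360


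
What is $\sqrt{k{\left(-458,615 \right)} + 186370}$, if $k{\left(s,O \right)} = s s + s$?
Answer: $6 \sqrt{10991} \approx 629.03$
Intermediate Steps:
$k{\left(s,O \right)} = s + s^{2}$ ($k{\left(s,O \right)} = s^{2} + s = s + s^{2}$)
$\sqrt{k{\left(-458,615 \right)} + 186370} = \sqrt{- 458 \left(1 - 458\right) + 186370} = \sqrt{\left(-458\right) \left(-457\right) + 186370} = \sqrt{209306 + 186370} = \sqrt{395676} = 6 \sqrt{10991}$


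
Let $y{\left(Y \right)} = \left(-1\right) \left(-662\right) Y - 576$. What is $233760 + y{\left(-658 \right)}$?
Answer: $-202412$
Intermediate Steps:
$y{\left(Y \right)} = -576 + 662 Y$ ($y{\left(Y \right)} = 662 Y - 576 = -576 + 662 Y$)
$233760 + y{\left(-658 \right)} = 233760 + \left(-576 + 662 \left(-658\right)\right) = 233760 - 436172 = -202412$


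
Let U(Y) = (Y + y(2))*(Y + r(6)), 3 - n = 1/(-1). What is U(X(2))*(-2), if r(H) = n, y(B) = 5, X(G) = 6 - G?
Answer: -144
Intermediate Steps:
n = 4 (n = 3 - 1/(-1) = 3 - (-1) = 3 - 1*(-1) = 3 + 1 = 4)
r(H) = 4
U(Y) = (4 + Y)*(5 + Y) (U(Y) = (Y + 5)*(Y + 4) = (5 + Y)*(4 + Y) = (4 + Y)*(5 + Y))
U(X(2))*(-2) = (20 + (6 - 1*2)² + 9*(6 - 1*2))*(-2) = (20 + (6 - 2)² + 9*(6 - 2))*(-2) = (20 + 4² + 9*4)*(-2) = (20 + 16 + 36)*(-2) = 72*(-2) = -144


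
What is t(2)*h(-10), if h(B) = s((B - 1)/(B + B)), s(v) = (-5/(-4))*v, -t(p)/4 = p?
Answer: -11/2 ≈ -5.5000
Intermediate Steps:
t(p) = -4*p
s(v) = 5*v/4 (s(v) = (-5*(-¼))*v = 5*v/4)
h(B) = 5*(-1 + B)/(8*B) (h(B) = 5*((B - 1)/(B + B))/4 = 5*((-1 + B)/((2*B)))/4 = 5*((-1 + B)*(1/(2*B)))/4 = 5*((-1 + B)/(2*B))/4 = 5*(-1 + B)/(8*B))
t(2)*h(-10) = (-4*2)*((5/8)*(-1 - 10)/(-10)) = -5*(-1)*(-11)/10 = -8*11/16 = -11/2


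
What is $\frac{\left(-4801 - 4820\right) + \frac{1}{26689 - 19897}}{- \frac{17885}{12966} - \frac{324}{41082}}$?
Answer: $\frac{966880897395977}{139415715188} \approx 6935.2$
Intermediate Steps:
$\frac{\left(-4801 - 4820\right) + \frac{1}{26689 - 19897}}{- \frac{17885}{12966} - \frac{324}{41082}} = \frac{-9621 + \frac{1}{6792}}{\left(-17885\right) \frac{1}{12966} - \frac{54}{6847}} = \frac{-9621 + \frac{1}{6792}}{- \frac{17885}{12966} - \frac{54}{6847}} = - \frac{65345831}{6792 \left(- \frac{123158759}{88778202}\right)} = \left(- \frac{65345831}{6792}\right) \left(- \frac{88778202}{123158759}\right) = \frac{966880897395977}{139415715188}$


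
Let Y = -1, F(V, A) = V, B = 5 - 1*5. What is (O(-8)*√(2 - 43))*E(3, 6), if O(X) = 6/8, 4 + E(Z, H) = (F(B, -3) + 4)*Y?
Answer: -6*I*√41 ≈ -38.419*I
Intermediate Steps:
B = 0 (B = 5 - 5 = 0)
E(Z, H) = -8 (E(Z, H) = -4 + (0 + 4)*(-1) = -4 + 4*(-1) = -4 - 4 = -8)
O(X) = ¾ (O(X) = 6*(⅛) = ¾)
(O(-8)*√(2 - 43))*E(3, 6) = (3*√(2 - 43)/4)*(-8) = (3*√(-41)/4)*(-8) = (3*(I*√41)/4)*(-8) = (3*I*√41/4)*(-8) = -6*I*√41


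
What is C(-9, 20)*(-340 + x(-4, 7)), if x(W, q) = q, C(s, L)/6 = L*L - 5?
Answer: -789210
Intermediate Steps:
C(s, L) = -30 + 6*L² (C(s, L) = 6*(L*L - 5) = 6*(L² - 5) = 6*(-5 + L²) = -30 + 6*L²)
C(-9, 20)*(-340 + x(-4, 7)) = (-30 + 6*20²)*(-340 + 7) = (-30 + 6*400)*(-333) = (-30 + 2400)*(-333) = 2370*(-333) = -789210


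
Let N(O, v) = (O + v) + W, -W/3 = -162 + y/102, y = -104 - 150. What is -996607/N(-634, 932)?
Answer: -16942319/13455 ≈ -1259.2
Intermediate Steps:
y = -254
W = 8389/17 (W = -3*(-162 - 254/102) = -3*(-162 - 254*1/102) = -3*(-162 - 127/51) = -3*(-8389/51) = 8389/17 ≈ 493.47)
N(O, v) = 8389/17 + O + v (N(O, v) = (O + v) + 8389/17 = 8389/17 + O + v)
-996607/N(-634, 932) = -996607/(8389/17 - 634 + 932) = -996607/13455/17 = -996607*17/13455 = -16942319/13455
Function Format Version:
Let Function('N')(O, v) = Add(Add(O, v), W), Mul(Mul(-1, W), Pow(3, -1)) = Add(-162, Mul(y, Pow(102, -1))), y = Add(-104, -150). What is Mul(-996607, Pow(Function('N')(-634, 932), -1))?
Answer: Rational(-16942319, 13455) ≈ -1259.2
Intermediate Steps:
y = -254
W = Rational(8389, 17) (W = Mul(-3, Add(-162, Mul(-254, Pow(102, -1)))) = Mul(-3, Add(-162, Mul(-254, Rational(1, 102)))) = Mul(-3, Add(-162, Rational(-127, 51))) = Mul(-3, Rational(-8389, 51)) = Rational(8389, 17) ≈ 493.47)
Function('N')(O, v) = Add(Rational(8389, 17), O, v) (Function('N')(O, v) = Add(Add(O, v), Rational(8389, 17)) = Add(Rational(8389, 17), O, v))
Mul(-996607, Pow(Function('N')(-634, 932), -1)) = Mul(-996607, Pow(Add(Rational(8389, 17), -634, 932), -1)) = Mul(-996607, Pow(Rational(13455, 17), -1)) = Mul(-996607, Rational(17, 13455)) = Rational(-16942319, 13455)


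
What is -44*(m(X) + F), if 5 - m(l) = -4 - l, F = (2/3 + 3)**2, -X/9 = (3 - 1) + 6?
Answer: 19624/9 ≈ 2180.4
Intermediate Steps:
X = -72 (X = -9*((3 - 1) + 6) = -9*(2 + 6) = -9*8 = -72)
F = 121/9 (F = (2*(1/3) + 3)**2 = (2/3 + 3)**2 = (11/3)**2 = 121/9 ≈ 13.444)
m(l) = 9 + l (m(l) = 5 - (-4 - l) = 5 + (4 + l) = 9 + l)
-44*(m(X) + F) = -44*((9 - 72) + 121/9) = -44*(-63 + 121/9) = -44*(-446/9) = 19624/9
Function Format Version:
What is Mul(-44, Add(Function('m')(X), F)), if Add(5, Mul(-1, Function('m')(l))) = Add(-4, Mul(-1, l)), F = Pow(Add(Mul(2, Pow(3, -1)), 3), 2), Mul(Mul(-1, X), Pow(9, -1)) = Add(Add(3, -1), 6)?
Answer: Rational(19624, 9) ≈ 2180.4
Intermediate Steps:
X = -72 (X = Mul(-9, Add(Add(3, -1), 6)) = Mul(-9, Add(2, 6)) = Mul(-9, 8) = -72)
F = Rational(121, 9) (F = Pow(Add(Mul(2, Rational(1, 3)), 3), 2) = Pow(Add(Rational(2, 3), 3), 2) = Pow(Rational(11, 3), 2) = Rational(121, 9) ≈ 13.444)
Function('m')(l) = Add(9, l) (Function('m')(l) = Add(5, Mul(-1, Add(-4, Mul(-1, l)))) = Add(5, Add(4, l)) = Add(9, l))
Mul(-44, Add(Function('m')(X), F)) = Mul(-44, Add(Add(9, -72), Rational(121, 9))) = Mul(-44, Add(-63, Rational(121, 9))) = Mul(-44, Rational(-446, 9)) = Rational(19624, 9)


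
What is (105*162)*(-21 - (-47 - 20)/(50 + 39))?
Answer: -30652020/89 ≈ -3.4440e+5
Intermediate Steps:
(105*162)*(-21 - (-47 - 20)/(50 + 39)) = 17010*(-21 - (-67)/89) = 17010*(-21 - 1*(-67/89)) = 17010*(-21 + 67/89) = 17010*(-1802/89) = -30652020/89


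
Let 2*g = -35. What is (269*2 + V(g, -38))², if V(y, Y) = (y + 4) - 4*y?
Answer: 1413721/4 ≈ 3.5343e+5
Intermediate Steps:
g = -35/2 (g = (½)*(-35) = -35/2 ≈ -17.500)
V(y, Y) = 4 - 3*y (V(y, Y) = (4 + y) - 4*y = 4 - 3*y)
(269*2 + V(g, -38))² = (269*2 + (4 - 3*(-35/2)))² = (538 + (4 + 105/2))² = (538 + 113/2)² = (1189/2)² = 1413721/4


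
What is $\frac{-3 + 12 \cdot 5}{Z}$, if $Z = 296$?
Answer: $\frac{57}{296} \approx 0.19257$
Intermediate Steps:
$\frac{-3 + 12 \cdot 5}{Z} = \frac{-3 + 12 \cdot 5}{296} = \left(-3 + 60\right) \frac{1}{296} = 57 \cdot \frac{1}{296} = \frac{57}{296}$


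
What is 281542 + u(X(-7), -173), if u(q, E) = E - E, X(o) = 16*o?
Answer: 281542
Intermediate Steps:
u(q, E) = 0
281542 + u(X(-7), -173) = 281542 + 0 = 281542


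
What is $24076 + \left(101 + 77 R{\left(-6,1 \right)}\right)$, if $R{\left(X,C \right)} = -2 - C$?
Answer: $23946$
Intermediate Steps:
$24076 + \left(101 + 77 R{\left(-6,1 \right)}\right) = 24076 + \left(101 + 77 \left(-2 - 1\right)\right) = 24076 + \left(101 + 77 \left(-3\right)\right) = 24076 + \left(101 - 231\right) = 24076 - 130 = 23946$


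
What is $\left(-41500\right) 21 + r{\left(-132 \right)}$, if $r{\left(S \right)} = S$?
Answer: $-871632$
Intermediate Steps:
$\left(-41500\right) 21 + r{\left(-132 \right)} = \left(-41500\right) 21 - 132 = -871500 - 132 = -871632$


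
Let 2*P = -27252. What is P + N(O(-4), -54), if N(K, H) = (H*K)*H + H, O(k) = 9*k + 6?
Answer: -101160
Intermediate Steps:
O(k) = 6 + 9*k
N(K, H) = H + K*H**2 (N(K, H) = K*H**2 + H = H + K*H**2)
P = -13626 (P = (1/2)*(-27252) = -13626)
P + N(O(-4), -54) = -13626 - 54*(1 - 54*(6 + 9*(-4))) = -13626 - 54*(1 - 54*(6 - 36)) = -13626 - 54*(1 - 54*(-30)) = -13626 - 54*(1 + 1620) = -13626 - 54*1621 = -13626 - 87534 = -101160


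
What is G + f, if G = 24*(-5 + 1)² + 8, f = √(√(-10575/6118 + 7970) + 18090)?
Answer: 392 + 6118^(¾)*√(√48749885 + 18090*√6118)/6118 ≈ 526.83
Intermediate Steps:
f = √(18090 + √298251796430/6118) (f = √(√(-10575*1/6118 + 7970) + 18090) = √(√(-10575/6118 + 7970) + 18090) = √(√(48749885/6118) + 18090) = √(√298251796430/6118 + 18090) = √(18090 + √298251796430/6118) ≈ 134.83)
G = 392 (G = 24*(-4)² + 8 = 24*16 + 8 = 384 + 8 = 392)
G + f = 392 + 6118^(¾)*√(√48749885 + 18090*√6118)/6118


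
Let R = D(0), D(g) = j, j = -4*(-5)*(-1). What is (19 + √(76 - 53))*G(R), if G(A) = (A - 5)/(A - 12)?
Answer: 475/32 + 25*√23/32 ≈ 18.590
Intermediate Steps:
j = -20 (j = 20*(-1) = -20)
D(g) = -20
R = -20
G(A) = (-5 + A)/(-12 + A)
(19 + √(76 - 53))*G(R) = (19 + √(76 - 53))*((-5 - 20)/(-12 - 20)) = (19 + √23)*(-25/(-32)) = (19 + √23)*(-1/32*(-25)) = (19 + √23)*(25/32) = 475/32 + 25*√23/32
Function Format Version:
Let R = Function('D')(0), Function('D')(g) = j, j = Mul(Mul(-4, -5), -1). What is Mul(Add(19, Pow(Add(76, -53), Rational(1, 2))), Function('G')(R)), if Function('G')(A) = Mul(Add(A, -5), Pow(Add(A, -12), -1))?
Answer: Add(Rational(475, 32), Mul(Rational(25, 32), Pow(23, Rational(1, 2)))) ≈ 18.590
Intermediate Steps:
j = -20 (j = Mul(20, -1) = -20)
Function('D')(g) = -20
R = -20
Function('G')(A) = Mul(Pow(Add(-12, A), -1), Add(-5, A)) (Function('G')(A) = Mul(Add(-5, A), Pow(Add(-12, A), -1)) = Mul(Pow(Add(-12, A), -1), Add(-5, A)))
Mul(Add(19, Pow(Add(76, -53), Rational(1, 2))), Function('G')(R)) = Mul(Add(19, Pow(Add(76, -53), Rational(1, 2))), Mul(Pow(Add(-12, -20), -1), Add(-5, -20))) = Mul(Add(19, Pow(23, Rational(1, 2))), Mul(Pow(-32, -1), -25)) = Mul(Add(19, Pow(23, Rational(1, 2))), Mul(Rational(-1, 32), -25)) = Mul(Add(19, Pow(23, Rational(1, 2))), Rational(25, 32)) = Add(Rational(475, 32), Mul(Rational(25, 32), Pow(23, Rational(1, 2))))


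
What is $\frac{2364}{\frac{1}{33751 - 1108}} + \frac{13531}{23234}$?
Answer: $\frac{1792922533699}{23234} \approx 7.7168 \cdot 10^{7}$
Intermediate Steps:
$\frac{2364}{\frac{1}{33751 - 1108}} + \frac{13531}{23234} = \frac{2364}{\frac{1}{32643}} + 13531 \cdot \frac{1}{23234} = 2364 \frac{1}{\frac{1}{32643}} + \frac{13531}{23234} = 2364 \cdot 32643 + \frac{13531}{23234} = 77168052 + \frac{13531}{23234} = \frac{1792922533699}{23234}$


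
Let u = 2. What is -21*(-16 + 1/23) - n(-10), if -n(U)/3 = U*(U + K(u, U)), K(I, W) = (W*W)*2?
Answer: -123393/23 ≈ -5364.9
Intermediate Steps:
K(I, W) = 2*W² (K(I, W) = W²*2 = 2*W²)
n(U) = -3*U*(U + 2*U²)
-21*(-16 + 1/23) - n(-10) = -21*(-16 + 1/23) - (-10)²*(-3 - 6*(-10)) = -21*(-16 + 1/23) - 100*(-3 + 60) = -21*(-367/23) - 100*57 = 7707/23 - 1*5700 = 7707/23 - 5700 = -123393/23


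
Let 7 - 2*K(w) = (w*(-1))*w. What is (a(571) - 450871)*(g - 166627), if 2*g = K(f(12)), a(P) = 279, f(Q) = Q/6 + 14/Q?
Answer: 675709875350/9 ≈ 7.5079e+10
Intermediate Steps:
f(Q) = 14/Q + Q/6 (f(Q) = Q*(⅙) + 14/Q = Q/6 + 14/Q = 14/Q + Q/6)
K(w) = 7/2 + w²/2 (K(w) = 7/2 - w*(-1)*w/2 = 7/2 - (-w)*w/2 = 7/2 - (-1)*w²/2 = 7/2 + w²/2)
g = 613/144 (g = (7/2 + (14/12 + (⅙)*12)²/2)/2 = (7/2 + (14*(1/12) + 2)²/2)/2 = (7/2 + (7/6 + 2)²/2)/2 = (7/2 + (19/6)²/2)/2 = (7/2 + (½)*(361/36))/2 = (7/2 + 361/72)/2 = (½)*(613/72) = 613/144 ≈ 4.2569)
(a(571) - 450871)*(g - 166627) = (279 - 450871)*(613/144 - 166627) = -450592*(-23993675/144) = 675709875350/9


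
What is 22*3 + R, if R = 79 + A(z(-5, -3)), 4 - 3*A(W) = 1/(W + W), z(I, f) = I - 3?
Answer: 7025/48 ≈ 146.35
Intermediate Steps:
z(I, f) = -3 + I
A(W) = 4/3 - 1/(6*W) (A(W) = 4/3 - 1/(3*(W + W)) = 4/3 - 1/(2*W)/3 = 4/3 - 1/(6*W))
R = 3857/48 (R = 79 + (-1 + 8*(-3 - 5))/(6*(-3 - 5)) = 79 + (⅙)*(-1 + 8*(-8))/(-8) = 79 + (⅙)*(-⅛)*(-1 - 64) = 79 + (⅙)*(-⅛)*(-65) = 79 + 65/48 = 3857/48 ≈ 80.354)
22*3 + R = 22*3 + 3857/48 = 66 + 3857/48 = 7025/48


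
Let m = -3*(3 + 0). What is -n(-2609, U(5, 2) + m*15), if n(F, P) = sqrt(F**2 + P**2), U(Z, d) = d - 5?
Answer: -5*sqrt(273037) ≈ -2612.6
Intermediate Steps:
U(Z, d) = -5 + d
m = -9 (m = -3*3 = -9)
-n(-2609, U(5, 2) + m*15) = -sqrt((-2609)**2 + ((-5 + 2) - 9*15)**2) = -sqrt(6806881 + (-3 - 135)**2) = -sqrt(6806881 + (-138)**2) = -sqrt(6806881 + 19044) = -sqrt(6825925) = -5*sqrt(273037)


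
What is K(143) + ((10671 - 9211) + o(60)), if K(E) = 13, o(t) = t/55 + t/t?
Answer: 16226/11 ≈ 1475.1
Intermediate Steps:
o(t) = 1 + t/55 (o(t) = t*(1/55) + 1 = t/55 + 1 = 1 + t/55)
K(143) + ((10671 - 9211) + o(60)) = 13 + ((10671 - 9211) + (1 + (1/55)*60)) = 13 + (1460 + (1 + 12/11)) = 13 + (1460 + 23/11) = 13 + 16083/11 = 16226/11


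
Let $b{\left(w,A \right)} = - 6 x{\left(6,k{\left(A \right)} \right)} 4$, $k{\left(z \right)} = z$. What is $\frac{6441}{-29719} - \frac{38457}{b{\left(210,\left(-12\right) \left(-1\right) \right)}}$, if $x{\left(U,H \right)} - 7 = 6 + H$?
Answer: $\frac{3359997}{52600} \approx 63.878$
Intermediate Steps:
$x{\left(U,H \right)} = 13 + H$ ($x{\left(U,H \right)} = 7 + \left(6 + H\right) = 13 + H$)
$b{\left(w,A \right)} = -312 - 24 A$ ($b{\left(w,A \right)} = - 6 \left(13 + A\right) 4 = \left(-78 - 6 A\right) 4 = -312 - 24 A$)
$\frac{6441}{-29719} - \frac{38457}{b{\left(210,\left(-12\right) \left(-1\right) \right)}} = \frac{6441}{-29719} - \frac{38457}{-312 - 24 \left(\left(-12\right) \left(-1\right)\right)} = 6441 \left(- \frac{1}{29719}\right) - \frac{38457}{-312 - 288} = - \frac{57}{263} - \frac{38457}{-312 - 288} = - \frac{57}{263} - \frac{38457}{-600} = - \frac{57}{263} - - \frac{12819}{200} = - \frac{57}{263} + \frac{12819}{200} = \frac{3359997}{52600}$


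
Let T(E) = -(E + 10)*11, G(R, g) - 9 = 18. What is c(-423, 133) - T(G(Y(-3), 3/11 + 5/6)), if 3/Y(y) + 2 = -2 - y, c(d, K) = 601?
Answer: 1008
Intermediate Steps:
Y(y) = 3/(-4 - y) (Y(y) = 3/(-2 + (-2 - y)) = 3/(-4 - y))
G(R, g) = 27 (G(R, g) = 9 + 18 = 27)
T(E) = -110 - 11*E (T(E) = -(10 + E)*11 = -(110 + 11*E) = -110 - 11*E)
c(-423, 133) - T(G(Y(-3), 3/11 + 5/6)) = 601 - (-110 - 11*27) = 601 - (-110 - 297) = 601 - 1*(-407) = 601 + 407 = 1008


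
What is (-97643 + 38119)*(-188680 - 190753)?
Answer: 22585369892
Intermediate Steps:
(-97643 + 38119)*(-188680 - 190753) = -59524*(-379433) = 22585369892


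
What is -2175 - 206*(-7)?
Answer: -733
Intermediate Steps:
-2175 - 206*(-7) = -2175 + 1442 = -733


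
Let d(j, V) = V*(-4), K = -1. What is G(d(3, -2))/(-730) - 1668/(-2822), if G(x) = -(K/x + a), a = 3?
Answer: 4903013/8240240 ≈ 0.59501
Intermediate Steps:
d(j, V) = -4*V
G(x) = -3 + 1/x (G(x) = -(-1/x + 3) = -(3 - 1/x) = -3 + 1/x)
G(d(3, -2))/(-730) - 1668/(-2822) = (-3 + 1/(-4*(-2)))/(-730) - 1668/(-2822) = (-3 + 1/8)*(-1/730) - 1668*(-1/2822) = (-3 + ⅛)*(-1/730) + 834/1411 = -23/8*(-1/730) + 834/1411 = 23/5840 + 834/1411 = 4903013/8240240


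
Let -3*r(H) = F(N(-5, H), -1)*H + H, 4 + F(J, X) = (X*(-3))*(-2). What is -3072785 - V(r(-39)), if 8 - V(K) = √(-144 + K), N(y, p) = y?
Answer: -3072793 + 3*I*√29 ≈ -3.0728e+6 + 16.155*I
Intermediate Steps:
F(J, X) = -4 + 6*X (F(J, X) = -4 + (X*(-3))*(-2) = -4 - 3*X*(-2) = -4 + 6*X)
r(H) = 3*H (r(H) = -((-4 + 6*(-1))*H + H)/3 = -((-4 - 6)*H + H)/3 = -(-10*H + H)/3 = -(-3)*H = 3*H)
V(K) = 8 - √(-144 + K)
-3072785 - V(r(-39)) = -3072785 - (8 - √(-144 + 3*(-39))) = -3072785 - (8 - √(-144 - 117)) = -3072785 - (8 - √(-261)) = -3072785 - (8 - 3*I*√29) = -3072785 + (-8 + 3*I*√29) = -3072793 + 3*I*√29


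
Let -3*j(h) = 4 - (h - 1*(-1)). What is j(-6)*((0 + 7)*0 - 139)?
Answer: 417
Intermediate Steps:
j(h) = -1 + h/3 (j(h) = -(4 - (h - 1*(-1)))/3 = -(4 - (h + 1))/3 = -(4 - (1 + h))/3 = -(4 + (-1 - h))/3 = -(3 - h)/3 = -1 + h/3)
j(-6)*((0 + 7)*0 - 139) = (-1 + (1/3)*(-6))*((0 + 7)*0 - 139) = (-1 - 2)*(7*0 - 139) = -3*(0 - 139) = -3*(-139) = 417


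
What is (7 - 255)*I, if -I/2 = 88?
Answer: 43648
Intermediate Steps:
I = -176 (I = -2*88 = -176)
(7 - 255)*I = (7 - 255)*(-176) = -248*(-176) = 43648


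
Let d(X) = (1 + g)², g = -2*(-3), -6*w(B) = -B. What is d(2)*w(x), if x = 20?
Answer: 490/3 ≈ 163.33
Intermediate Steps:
w(B) = B/6 (w(B) = -(-1)*B/6 = B/6)
g = 6
d(X) = 49 (d(X) = (1 + 6)² = 7² = 49)
d(2)*w(x) = 49*((⅙)*20) = 49*(10/3) = 490/3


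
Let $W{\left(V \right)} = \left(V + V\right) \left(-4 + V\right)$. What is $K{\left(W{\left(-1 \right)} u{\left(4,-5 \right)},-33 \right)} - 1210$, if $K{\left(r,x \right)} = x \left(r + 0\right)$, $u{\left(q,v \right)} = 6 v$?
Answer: $8690$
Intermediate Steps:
$W{\left(V \right)} = 2 V \left(-4 + V\right)$
$K{\left(r,x \right)} = r x$ ($K{\left(r,x \right)} = x r = r x$)
$K{\left(W{\left(-1 \right)} u{\left(4,-5 \right)},-33 \right)} - 1210 = 2 \left(-1\right) \left(-4 - 1\right) 6 \left(-5\right) \left(-33\right) - 1210 = 2 \left(-1\right) \left(-5\right) \left(-30\right) \left(-33\right) - 1210 = 10 \left(-30\right) \left(-33\right) - 1210 = \left(-300\right) \left(-33\right) - 1210 = 9900 - 1210 = 8690$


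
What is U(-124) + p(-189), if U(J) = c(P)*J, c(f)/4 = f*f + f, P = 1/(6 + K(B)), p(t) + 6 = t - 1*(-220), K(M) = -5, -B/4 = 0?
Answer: -967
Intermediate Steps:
B = 0 (B = -4*0 = 0)
p(t) = 214 + t (p(t) = -6 + (t - 1*(-220)) = -6 + (t + 220) = -6 + (220 + t) = 214 + t)
P = 1 (P = 1/(6 - 5) = 1/1 = 1)
c(f) = 4*f + 4*f² (c(f) = 4*(f*f + f) = 4*(f² + f) = 4*(f + f²) = 4*f + 4*f²)
U(J) = 8*J (U(J) = (4*1*(1 + 1))*J = (4*1*2)*J = 8*J)
U(-124) + p(-189) = 8*(-124) + (214 - 189) = -992 + 25 = -967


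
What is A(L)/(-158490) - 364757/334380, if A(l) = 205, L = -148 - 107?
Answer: -1929296161/1766529540 ≈ -1.0921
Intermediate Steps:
L = -255
A(L)/(-158490) - 364757/334380 = 205/(-158490) - 364757/334380 = 205*(-1/158490) - 364757*1/334380 = -41/31698 - 364757/334380 = -1929296161/1766529540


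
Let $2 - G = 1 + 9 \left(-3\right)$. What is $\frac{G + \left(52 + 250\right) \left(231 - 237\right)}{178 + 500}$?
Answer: $- \frac{892}{339} \approx -2.6313$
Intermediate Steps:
$G = 28$ ($G = 2 - \left(1 + 9 \left(-3\right)\right) = 2 - \left(1 - 27\right) = 2 - -26 = 2 + 26 = 28$)
$\frac{G + \left(52 + 250\right) \left(231 - 237\right)}{178 + 500} = \frac{28 + \left(52 + 250\right) \left(231 - 237\right)}{178 + 500} = \frac{28 + 302 \left(-6\right)}{678} = \left(28 - 1812\right) \frac{1}{678} = \left(-1784\right) \frac{1}{678} = - \frac{892}{339}$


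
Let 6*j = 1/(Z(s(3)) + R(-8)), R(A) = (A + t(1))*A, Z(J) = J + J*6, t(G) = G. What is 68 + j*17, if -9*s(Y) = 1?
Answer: 67643/994 ≈ 68.051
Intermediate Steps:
s(Y) = -1/9 (s(Y) = -1/9*1 = -1/9)
Z(J) = 7*J (Z(J) = J + 6*J = 7*J)
R(A) = A*(1 + A) (R(A) = (A + 1)*A = (1 + A)*A = A*(1 + A))
j = 3/994 (j = 1/(6*(7*(-1/9) - 8*(1 - 8))) = 1/(6*(-7/9 - 8*(-7))) = 1/(6*(-7/9 + 56)) = 1/(6*(497/9)) = (1/6)*(9/497) = 3/994 ≈ 0.0030181)
68 + j*17 = 68 + (3/994)*17 = 68 + 51/994 = 67643/994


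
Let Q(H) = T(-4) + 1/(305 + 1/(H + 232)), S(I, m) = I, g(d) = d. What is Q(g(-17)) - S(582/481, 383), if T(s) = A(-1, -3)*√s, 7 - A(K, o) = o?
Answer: -38061817/31542056 + 20*I ≈ -1.2067 + 20.0*I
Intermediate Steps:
A(K, o) = 7 - o
T(s) = 10*√s (T(s) = (7 - 1*(-3))*√s = (7 + 3)*√s = 10*√s)
Q(H) = 1/(305 + 1/(232 + H)) + 20*I (Q(H) = 10*√(-4) + 1/(305 + 1/(H + 232)) = 10*(2*I) + 1/(305 + 1/(232 + H)) = 20*I + 1/(305 + 1/(232 + H)) = 1/(305 + 1/(232 + H)) + 20*I)
Q(g(-17)) - S(582/481, 383) = (232 - 17 + 1415220*I + 6100*I*(-17))/(70761 + 305*(-17)) - 582/481 = (232 - 17 + 1415220*I - 103700*I)/(70761 - 5185) - 582/481 = (215 + 1311520*I)/65576 - 1*582/481 = (215 + 1311520*I)/65576 - 582/481 = (215/65576 + 20*I) - 582/481 = -38061817/31542056 + 20*I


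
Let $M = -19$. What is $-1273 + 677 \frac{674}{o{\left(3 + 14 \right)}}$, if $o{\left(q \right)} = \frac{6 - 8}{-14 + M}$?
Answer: $7527644$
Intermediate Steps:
$o{\left(q \right)} = \frac{2}{33}$ ($o{\left(q \right)} = \frac{6 - 8}{-14 - 19} = - \frac{2}{-33} = \left(-2\right) \left(- \frac{1}{33}\right) = \frac{2}{33}$)
$-1273 + 677 \frac{674}{o{\left(3 + 14 \right)}} = -1273 + 677 \frac{674}{\frac{2}{33}} = -1273 + 677 \cdot 674 \cdot \frac{33}{2} = -1273 + 677 \cdot 11121 = -1273 + 7528917 = 7527644$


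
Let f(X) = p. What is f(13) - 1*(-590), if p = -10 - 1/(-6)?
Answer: 3481/6 ≈ 580.17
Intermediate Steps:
p = -59/6 (p = -10 - 1*(-1/6) = -10 + 1/6 = -59/6 ≈ -9.8333)
f(X) = -59/6
f(13) - 1*(-590) = -59/6 - 1*(-590) = -59/6 + 590 = 3481/6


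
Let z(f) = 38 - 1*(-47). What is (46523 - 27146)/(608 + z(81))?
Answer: 2153/77 ≈ 27.961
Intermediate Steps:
z(f) = 85 (z(f) = 38 + 47 = 85)
(46523 - 27146)/(608 + z(81)) = (46523 - 27146)/(608 + 85) = 19377/693 = 19377*(1/693) = 2153/77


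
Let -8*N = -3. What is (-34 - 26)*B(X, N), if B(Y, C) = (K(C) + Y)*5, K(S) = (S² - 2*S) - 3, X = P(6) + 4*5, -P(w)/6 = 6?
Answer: 94125/16 ≈ 5882.8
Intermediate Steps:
N = 3/8 (N = -⅛*(-3) = 3/8 ≈ 0.37500)
P(w) = -36 (P(w) = -6*6 = -36)
X = -16 (X = -36 + 4*5 = -36 + 20 = -16)
K(S) = -3 + S² - 2*S
B(Y, C) = -15 - 10*C + 5*Y + 5*C² (B(Y, C) = ((-3 + C² - 2*C) + Y)*5 = (-3 + Y + C² - 2*C)*5 = -15 - 10*C + 5*Y + 5*C²)
(-34 - 26)*B(X, N) = (-34 - 26)*(-15 - 10*3/8 + 5*(-16) + 5*(3/8)²) = -60*(-15 - 15/4 - 80 + 5*(9/64)) = -60*(-15 - 15/4 - 80 + 45/64) = -60*(-6275/64) = 94125/16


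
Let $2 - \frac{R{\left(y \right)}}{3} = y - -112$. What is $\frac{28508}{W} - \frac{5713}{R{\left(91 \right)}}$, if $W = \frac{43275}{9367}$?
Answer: $\frac{53756331661}{8698275} \approx 6180.1$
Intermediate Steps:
$W = \frac{43275}{9367}$ ($W = 43275 \cdot \frac{1}{9367} = \frac{43275}{9367} \approx 4.6199$)
$R{\left(y \right)} = -330 - 3 y$ ($R{\left(y \right)} = 6 - 3 \left(y - -112\right) = 6 - 3 \left(y + 112\right) = 6 - 3 \left(112 + y\right) = 6 - \left(336 + 3 y\right) = -330 - 3 y$)
$\frac{28508}{W} - \frac{5713}{R{\left(91 \right)}} = \frac{28508}{\frac{43275}{9367}} - \frac{5713}{-330 - 273} = 28508 \cdot \frac{9367}{43275} - \frac{5713}{-330 - 273} = \frac{267034436}{43275} - \frac{5713}{-603} = \frac{267034436}{43275} - - \frac{5713}{603} = \frac{267034436}{43275} + \frac{5713}{603} = \frac{53756331661}{8698275}$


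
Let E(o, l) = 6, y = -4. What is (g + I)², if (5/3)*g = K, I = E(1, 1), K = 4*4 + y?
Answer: 4356/25 ≈ 174.24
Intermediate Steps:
K = 12 (K = 4*4 - 4 = 16 - 4 = 12)
I = 6
g = 36/5 (g = (⅗)*12 = 36/5 ≈ 7.2000)
(g + I)² = (36/5 + 6)² = (66/5)² = 4356/25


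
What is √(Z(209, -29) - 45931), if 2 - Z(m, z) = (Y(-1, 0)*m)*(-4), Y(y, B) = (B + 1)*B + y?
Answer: I*√46765 ≈ 216.25*I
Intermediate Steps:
Y(y, B) = y + B*(1 + B) (Y(y, B) = (1 + B)*B + y = B*(1 + B) + y = y + B*(1 + B))
Z(m, z) = 2 - 4*m (Z(m, z) = 2 - (0 - 1 + 0²)*m*(-4) = 2 - (0 - 1 + 0)*m*(-4) = 2 - (-m)*(-4) = 2 - 4*m)
√(Z(209, -29) - 45931) = √((2 - 4*209) - 45931) = √((2 - 836) - 45931) = √(-834 - 45931) = √(-46765) = I*√46765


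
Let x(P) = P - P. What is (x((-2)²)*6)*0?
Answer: 0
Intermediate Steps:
x(P) = 0
(x((-2)²)*6)*0 = (0*6)*0 = 0*0 = 0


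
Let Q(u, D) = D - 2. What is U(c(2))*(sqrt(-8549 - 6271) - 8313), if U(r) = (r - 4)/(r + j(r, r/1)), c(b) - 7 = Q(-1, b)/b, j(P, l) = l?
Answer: -24939/14 + 3*I*sqrt(3705)/7 ≈ -1781.4 + 26.087*I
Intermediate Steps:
Q(u, D) = -2 + D
c(b) = 7 + (-2 + b)/b
U(r) = (-4 + r)/(2*r) (U(r) = (r - 4)/(r + r/1) = (-4 + r)/(r + r*1) = (-4 + r)/(r + r) = (-4 + r)/((2*r)) = (-4 + r)*(1/(2*r)) = (-4 + r)/(2*r))
U(c(2))*(sqrt(-8549 - 6271) - 8313) = ((-4 + (8 - 2/2))/(2*(8 - 2/2)))*(sqrt(-8549 - 6271) - 8313) = ((-4 + (8 - 2*1/2))/(2*(8 - 2*1/2)))*(sqrt(-14820) - 8313) = ((-4 + (8 - 1))/(2*(8 - 1)))*(2*I*sqrt(3705) - 8313) = ((1/2)*(-4 + 7)/7)*(-8313 + 2*I*sqrt(3705)) = ((1/2)*(1/7)*3)*(-8313 + 2*I*sqrt(3705)) = 3*(-8313 + 2*I*sqrt(3705))/14 = -24939/14 + 3*I*sqrt(3705)/7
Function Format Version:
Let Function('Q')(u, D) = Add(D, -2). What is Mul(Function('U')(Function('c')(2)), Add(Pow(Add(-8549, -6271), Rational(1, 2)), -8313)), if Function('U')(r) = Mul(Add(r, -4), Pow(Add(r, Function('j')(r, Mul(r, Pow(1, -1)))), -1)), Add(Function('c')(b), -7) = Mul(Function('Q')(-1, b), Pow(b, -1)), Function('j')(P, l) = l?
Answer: Add(Rational(-24939, 14), Mul(Rational(3, 7), I, Pow(3705, Rational(1, 2)))) ≈ Add(-1781.4, Mul(26.087, I))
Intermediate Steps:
Function('Q')(u, D) = Add(-2, D)
Function('c')(b) = Add(7, Mul(Pow(b, -1), Add(-2, b))) (Function('c')(b) = Add(7, Mul(Add(-2, b), Pow(b, -1))) = Add(7, Mul(Pow(b, -1), Add(-2, b))))
Function('U')(r) = Mul(Rational(1, 2), Pow(r, -1), Add(-4, r)) (Function('U')(r) = Mul(Add(r, -4), Pow(Add(r, Mul(r, Pow(1, -1))), -1)) = Mul(Add(-4, r), Pow(Add(r, Mul(r, 1)), -1)) = Mul(Add(-4, r), Pow(Add(r, r), -1)) = Mul(Add(-4, r), Pow(Mul(2, r), -1)) = Mul(Add(-4, r), Mul(Rational(1, 2), Pow(r, -1))) = Mul(Rational(1, 2), Pow(r, -1), Add(-4, r)))
Mul(Function('U')(Function('c')(2)), Add(Pow(Add(-8549, -6271), Rational(1, 2)), -8313)) = Mul(Mul(Rational(1, 2), Pow(Add(8, Mul(-2, Pow(2, -1))), -1), Add(-4, Add(8, Mul(-2, Pow(2, -1))))), Add(Pow(Add(-8549, -6271), Rational(1, 2)), -8313)) = Mul(Mul(Rational(1, 2), Pow(Add(8, Mul(-2, Rational(1, 2))), -1), Add(-4, Add(8, Mul(-2, Rational(1, 2))))), Add(Pow(-14820, Rational(1, 2)), -8313)) = Mul(Mul(Rational(1, 2), Pow(Add(8, -1), -1), Add(-4, Add(8, -1))), Add(Mul(2, I, Pow(3705, Rational(1, 2))), -8313)) = Mul(Mul(Rational(1, 2), Pow(7, -1), Add(-4, 7)), Add(-8313, Mul(2, I, Pow(3705, Rational(1, 2))))) = Mul(Mul(Rational(1, 2), Rational(1, 7), 3), Add(-8313, Mul(2, I, Pow(3705, Rational(1, 2))))) = Mul(Rational(3, 14), Add(-8313, Mul(2, I, Pow(3705, Rational(1, 2))))) = Add(Rational(-24939, 14), Mul(Rational(3, 7), I, Pow(3705, Rational(1, 2))))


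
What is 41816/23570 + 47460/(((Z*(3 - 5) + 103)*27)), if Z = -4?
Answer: 207325792/11773215 ≈ 17.610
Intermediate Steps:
41816/23570 + 47460/(((Z*(3 - 5) + 103)*27)) = 41816/23570 + 47460/(((-4*(3 - 5) + 103)*27)) = 41816*(1/23570) + 47460/(((-4*(-2) + 103)*27)) = 20908/11785 + 47460/(((8 + 103)*27)) = 20908/11785 + 47460/((111*27)) = 20908/11785 + 47460/2997 = 20908/11785 + 47460*(1/2997) = 20908/11785 + 15820/999 = 207325792/11773215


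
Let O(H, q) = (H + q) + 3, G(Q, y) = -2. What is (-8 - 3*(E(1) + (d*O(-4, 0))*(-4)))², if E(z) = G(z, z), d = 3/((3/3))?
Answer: 1444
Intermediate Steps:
O(H, q) = 3 + H + q
d = 3 (d = 3/((3*(⅓))) = 3/1 = 3*1 = 3)
E(z) = -2
(-8 - 3*(E(1) + (d*O(-4, 0))*(-4)))² = (-8 - 3*(-2 + (3*(3 - 4 + 0))*(-4)))² = (-8 - 3*(-2 + (3*(-1))*(-4)))² = (-8 - 3*(-2 - 3*(-4)))² = (-8 - 3*(-2 + 12))² = (-8 - 3*10)² = (-8 - 30)² = (-38)² = 1444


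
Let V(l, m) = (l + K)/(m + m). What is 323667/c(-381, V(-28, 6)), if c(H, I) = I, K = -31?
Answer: -3884004/59 ≈ -65831.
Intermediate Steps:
V(l, m) = (-31 + l)/(2*m) (V(l, m) = (l - 31)/(m + m) = (-31 + l)/((2*m)) = (-31 + l)*(1/(2*m)) = (-31 + l)/(2*m))
323667/c(-381, V(-28, 6)) = 323667/(((½)*(-31 - 28)/6)) = 323667/(((½)*(⅙)*(-59))) = 323667/(-59/12) = 323667*(-12/59) = -3884004/59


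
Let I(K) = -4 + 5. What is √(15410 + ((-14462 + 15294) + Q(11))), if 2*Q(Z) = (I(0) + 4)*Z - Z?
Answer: 2*√4066 ≈ 127.53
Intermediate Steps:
I(K) = 1
Q(Z) = 2*Z (Q(Z) = ((1 + 4)*Z - Z)/2 = (5*Z - Z)/2 = (4*Z)/2 = 2*Z)
√(15410 + ((-14462 + 15294) + Q(11))) = √(15410 + ((-14462 + 15294) + 2*11)) = √(15410 + (832 + 22)) = √(15410 + 854) = √16264 = 2*√4066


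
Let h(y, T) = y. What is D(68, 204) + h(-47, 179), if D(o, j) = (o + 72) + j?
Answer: 297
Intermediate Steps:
D(o, j) = 72 + j + o (D(o, j) = (72 + o) + j = 72 + j + o)
D(68, 204) + h(-47, 179) = (72 + 204 + 68) - 47 = 344 - 47 = 297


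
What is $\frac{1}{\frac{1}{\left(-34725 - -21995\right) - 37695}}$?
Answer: $-50425$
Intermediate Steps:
$\frac{1}{\frac{1}{\left(-34725 - -21995\right) - 37695}} = \frac{1}{\frac{1}{\left(-34725 + 21995\right) - 37695}} = \frac{1}{\frac{1}{-12730 - 37695}} = \frac{1}{\frac{1}{-50425}} = \frac{1}{- \frac{1}{50425}} = -50425$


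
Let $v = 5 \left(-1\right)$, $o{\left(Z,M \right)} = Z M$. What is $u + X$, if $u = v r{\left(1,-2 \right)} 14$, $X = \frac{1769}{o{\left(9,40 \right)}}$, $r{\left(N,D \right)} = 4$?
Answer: $- \frac{99031}{360} \approx -275.09$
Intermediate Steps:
$o{\left(Z,M \right)} = M Z$
$v = -5$
$X = \frac{1769}{360}$ ($X = \frac{1769}{40 \cdot 9} = \frac{1769}{360} \approx 4.9139$)
$u = -280$ ($u = \left(-5\right) 4 \cdot 14 = \left(-20\right) 14 = -280$)
$u + X = -280 + \frac{1769}{360} = - \frac{99031}{360}$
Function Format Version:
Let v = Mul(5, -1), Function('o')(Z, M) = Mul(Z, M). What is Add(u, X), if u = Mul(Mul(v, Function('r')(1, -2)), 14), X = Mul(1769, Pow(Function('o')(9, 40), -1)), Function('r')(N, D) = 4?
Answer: Rational(-99031, 360) ≈ -275.09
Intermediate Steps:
Function('o')(Z, M) = Mul(M, Z)
v = -5
X = Rational(1769, 360) (X = Mul(1769, Pow(Mul(40, 9), -1)) = Mul(1769, Pow(360, -1)) = Mul(1769, Rational(1, 360)) = Rational(1769, 360) ≈ 4.9139)
u = -280 (u = Mul(Mul(-5, 4), 14) = Mul(-20, 14) = -280)
Add(u, X) = Add(-280, Rational(1769, 360)) = Rational(-99031, 360)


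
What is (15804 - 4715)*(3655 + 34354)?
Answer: 421481801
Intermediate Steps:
(15804 - 4715)*(3655 + 34354) = 11089*38009 = 421481801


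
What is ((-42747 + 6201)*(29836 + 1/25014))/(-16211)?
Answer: 4545821141155/67583659 ≈ 67262.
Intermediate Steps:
((-42747 + 6201)*(29836 + 1/25014))/(-16211) = -36546*(29836 + 1/25014)*(-1/16211) = -36546*746317705/25014*(-1/16211) = -4545821141155/4169*(-1/16211) = 4545821141155/67583659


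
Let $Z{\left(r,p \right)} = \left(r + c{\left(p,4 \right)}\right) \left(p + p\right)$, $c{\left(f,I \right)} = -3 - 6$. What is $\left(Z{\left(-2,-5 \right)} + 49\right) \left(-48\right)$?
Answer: $-7632$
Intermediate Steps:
$c{\left(f,I \right)} = -9$ ($c{\left(f,I \right)} = -3 - 6 = -9$)
$Z{\left(r,p \right)} = 2 p \left(-9 + r\right)$ ($Z{\left(r,p \right)} = \left(r - 9\right) \left(p + p\right) = \left(-9 + r\right) 2 p = 2 p \left(-9 + r\right)$)
$\left(Z{\left(-2,-5 \right)} + 49\right) \left(-48\right) = \left(2 \left(-5\right) \left(-9 - 2\right) + 49\right) \left(-48\right) = \left(2 \left(-5\right) \left(-11\right) + 49\right) \left(-48\right) = \left(110 + 49\right) \left(-48\right) = 159 \left(-48\right) = -7632$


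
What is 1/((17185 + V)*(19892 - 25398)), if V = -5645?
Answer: -1/63539240 ≈ -1.5738e-8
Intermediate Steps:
1/((17185 + V)*(19892 - 25398)) = 1/((17185 - 5645)*(19892 - 25398)) = 1/(11540*(-5506)) = 1/(-63539240) = -1/63539240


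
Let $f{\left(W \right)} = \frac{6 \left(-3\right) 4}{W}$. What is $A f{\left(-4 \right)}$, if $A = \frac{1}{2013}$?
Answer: $\frac{6}{671} \approx 0.0089419$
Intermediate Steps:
$A = \frac{1}{2013} \approx 0.00049677$
$f{\left(W \right)} = - \frac{72}{W}$ ($f{\left(W \right)} = \frac{\left(-18\right) 4}{W} = - \frac{72}{W}$)
$A f{\left(-4 \right)} = \frac{\left(-72\right) \frac{1}{-4}}{2013} = \frac{\left(-72\right) \left(- \frac{1}{4}\right)}{2013} = \frac{1}{2013} \cdot 18 = \frac{6}{671}$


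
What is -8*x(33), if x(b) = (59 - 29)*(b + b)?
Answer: -15840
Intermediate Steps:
x(b) = 60*b (x(b) = 30*(2*b) = 60*b)
-8*x(33) = -480*33 = -8*1980 = -15840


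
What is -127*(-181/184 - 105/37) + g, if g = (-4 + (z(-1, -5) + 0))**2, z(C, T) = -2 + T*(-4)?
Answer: 4638527/6808 ≈ 681.33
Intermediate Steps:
z(C, T) = -2 - 4*T
g = 196 (g = (-4 + ((-2 - 4*(-5)) + 0))**2 = (-4 + ((-2 + 20) + 0))**2 = (-4 + (18 + 0))**2 = (-4 + 18)**2 = 14**2 = 196)
-127*(-181/184 - 105/37) + g = -127*(-181/184 - 105/37) + 196 = -127*(-26017/6808) + 196 = 3304159/6808 + 196 = 4638527/6808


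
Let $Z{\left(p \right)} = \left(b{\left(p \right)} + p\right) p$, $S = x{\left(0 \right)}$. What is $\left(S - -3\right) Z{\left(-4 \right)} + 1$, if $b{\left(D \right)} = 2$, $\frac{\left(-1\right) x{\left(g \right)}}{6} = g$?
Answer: $25$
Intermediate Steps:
$x{\left(g \right)} = - 6 g$
$S = 0$ ($S = \left(-6\right) 0 = 0$)
$Z{\left(p \right)} = p \left(2 + p\right)$ ($Z{\left(p \right)} = \left(2 + p\right) p = p \left(2 + p\right)$)
$\left(S - -3\right) Z{\left(-4 \right)} + 1 = \left(0 - -3\right) \left(- 4 \left(2 - 4\right)\right) + 1 = \left(0 + 3\right) \left(\left(-4\right) \left(-2\right)\right) + 1 = 3 \cdot 8 + 1 = 24 + 1 = 25$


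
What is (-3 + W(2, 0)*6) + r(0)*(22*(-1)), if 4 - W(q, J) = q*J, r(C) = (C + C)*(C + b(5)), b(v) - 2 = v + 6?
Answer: 21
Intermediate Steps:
b(v) = 8 + v (b(v) = 2 + (v + 6) = 2 + (6 + v) = 8 + v)
r(C) = 2*C*(13 + C) (r(C) = (C + C)*(C + (8 + 5)) = (2*C)*(C + 13) = (2*C)*(13 + C) = 2*C*(13 + C))
W(q, J) = 4 - J*q (W(q, J) = 4 - q*J = 4 - J*q)
(-3 + W(2, 0)*6) + r(0)*(22*(-1)) = (-3 + (4 - 1*0*2)*6) + (2*0*(13 + 0))*(22*(-1)) = (-3 + (4 + 0)*6) + (2*0*13)*(-22) = (-3 + 4*6) + 0*(-22) = (-3 + 24) + 0 = 21 + 0 = 21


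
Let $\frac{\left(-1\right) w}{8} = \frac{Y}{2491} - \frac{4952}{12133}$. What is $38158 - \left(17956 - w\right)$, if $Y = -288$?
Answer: $\frac{610697805094}{30223303} \approx 20206.0$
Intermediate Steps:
$w = \frac{126637888}{30223303}$ ($w = - 8 \left(- \frac{288}{2491} - \frac{4952}{12133}\right) = \left(-8\right) \left(- \frac{15829736}{30223303}\right) = \frac{126637888}{30223303} \approx 4.1901$)
$38158 - \left(17956 - w\right) = 38158 - \left(17956 - \frac{126637888}{30223303}\right) = 38158 - \frac{542562990780}{30223303} = \frac{610697805094}{30223303}$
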